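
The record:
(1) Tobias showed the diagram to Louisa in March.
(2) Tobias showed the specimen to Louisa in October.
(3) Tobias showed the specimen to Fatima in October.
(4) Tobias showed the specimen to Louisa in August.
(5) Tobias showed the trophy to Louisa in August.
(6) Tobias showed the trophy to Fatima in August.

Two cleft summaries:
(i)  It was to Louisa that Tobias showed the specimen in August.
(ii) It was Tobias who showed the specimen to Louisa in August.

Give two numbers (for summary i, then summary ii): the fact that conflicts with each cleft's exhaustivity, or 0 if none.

0, 0

(i): focus "Louisa". No fact shares Tobias as agent and the specimen as thing and in August as setting with a different recipient. 0.
(ii): focus "Tobias". No fact shares the specimen as thing and Louisa as recipient and in August as setting with a different agent. 0.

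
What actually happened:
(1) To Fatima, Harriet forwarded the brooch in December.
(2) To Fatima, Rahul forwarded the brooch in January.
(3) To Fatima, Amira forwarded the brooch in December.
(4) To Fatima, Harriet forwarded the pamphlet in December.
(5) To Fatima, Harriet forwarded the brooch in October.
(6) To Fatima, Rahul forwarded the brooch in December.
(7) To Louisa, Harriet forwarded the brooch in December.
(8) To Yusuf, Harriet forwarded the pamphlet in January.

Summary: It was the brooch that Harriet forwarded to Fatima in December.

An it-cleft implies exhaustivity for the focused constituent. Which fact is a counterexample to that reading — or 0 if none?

The cleft puts "the brooch" in focus and presupposes the open proposition with same agent, recipient, setting (Harriet / Fatima / in December).
Exhaustivity: the brooch is the only thing satisfying that background.
Fact (4) shares the background but with thing = the pamphlet; exhaustivity is violated.

4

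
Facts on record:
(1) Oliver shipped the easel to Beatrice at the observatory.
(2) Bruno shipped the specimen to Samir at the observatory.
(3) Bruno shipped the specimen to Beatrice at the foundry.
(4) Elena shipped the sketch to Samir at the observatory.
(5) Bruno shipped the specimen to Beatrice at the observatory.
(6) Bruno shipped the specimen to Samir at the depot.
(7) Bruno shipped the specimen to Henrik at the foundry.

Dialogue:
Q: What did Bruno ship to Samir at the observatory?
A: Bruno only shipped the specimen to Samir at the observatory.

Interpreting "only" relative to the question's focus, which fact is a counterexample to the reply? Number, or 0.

0

Answering "What did ...?" puts focus on the thing — here, "the specimen".
"Only" then excludes alternative things while the background — same agent, recipient, setting (Bruno / Samir / at the observatory) — is held fixed.
No listed fact shares that background with another thing. Nothing contradicts the reply.
(Fact (6) would refute a reading with focus on the setting — but that is not what the question asks.)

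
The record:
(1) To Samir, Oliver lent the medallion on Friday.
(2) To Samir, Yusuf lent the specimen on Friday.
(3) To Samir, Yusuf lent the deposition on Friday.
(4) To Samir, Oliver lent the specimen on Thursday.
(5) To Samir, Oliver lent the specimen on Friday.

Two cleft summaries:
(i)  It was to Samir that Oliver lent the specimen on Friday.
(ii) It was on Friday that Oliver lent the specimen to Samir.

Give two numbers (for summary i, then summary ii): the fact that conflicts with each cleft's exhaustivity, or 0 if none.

0, 4

(i): focus "Samir". No fact shares same agent, thing, setting (Oliver / the specimen / on Friday) with a different recipient. 0.
(ii): focus "on Friday". Looking for same agent, thing, recipient (Oliver / the specimen / Samir) with some other setting — fact (4) has on Thursday there. Refuted.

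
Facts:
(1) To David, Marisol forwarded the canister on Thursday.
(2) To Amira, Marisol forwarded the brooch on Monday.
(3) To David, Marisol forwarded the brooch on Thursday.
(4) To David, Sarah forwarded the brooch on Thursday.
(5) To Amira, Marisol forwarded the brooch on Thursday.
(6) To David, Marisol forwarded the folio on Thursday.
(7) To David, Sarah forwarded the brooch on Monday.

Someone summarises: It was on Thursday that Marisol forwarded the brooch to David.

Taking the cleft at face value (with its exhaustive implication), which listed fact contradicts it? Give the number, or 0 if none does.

0

Focus of the cleft: "on Thursday" (the setting). Presupposed background: agent = Marisol, thing = the brooch, recipient = David.
The exhaustive reading says no other setting fits that background.
Every other fact differs from the presupposition on some backgrounded slot, so none challenges the exhaustivity.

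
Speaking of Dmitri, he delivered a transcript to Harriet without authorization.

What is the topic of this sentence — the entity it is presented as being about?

The construction explicitly marks "Dmitri" as what the sentence is about — the topic.
The remainder of the clause is the comment (what is said about the topic).

Dmitri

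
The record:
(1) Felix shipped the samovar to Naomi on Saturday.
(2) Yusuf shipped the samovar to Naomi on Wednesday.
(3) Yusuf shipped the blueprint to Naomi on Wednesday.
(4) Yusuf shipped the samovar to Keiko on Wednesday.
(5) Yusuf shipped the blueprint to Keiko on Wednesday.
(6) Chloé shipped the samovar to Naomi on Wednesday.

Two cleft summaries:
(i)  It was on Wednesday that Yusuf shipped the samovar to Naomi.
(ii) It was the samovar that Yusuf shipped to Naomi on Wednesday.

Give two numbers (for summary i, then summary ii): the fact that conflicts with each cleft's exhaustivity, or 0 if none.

0, 3

Summary (i) focuses "on Wednesday" (the setting); background Yusuf as agent and the samovar as thing and Naomi as recipient. No fact matches that background with a different setting, so 0.
Summary (ii) focuses "the samovar" (the thing); background Yusuf as agent and Naomi as recipient and on Wednesday as setting. Fact (3) matches that background with thing = the blueprint — refutes (ii).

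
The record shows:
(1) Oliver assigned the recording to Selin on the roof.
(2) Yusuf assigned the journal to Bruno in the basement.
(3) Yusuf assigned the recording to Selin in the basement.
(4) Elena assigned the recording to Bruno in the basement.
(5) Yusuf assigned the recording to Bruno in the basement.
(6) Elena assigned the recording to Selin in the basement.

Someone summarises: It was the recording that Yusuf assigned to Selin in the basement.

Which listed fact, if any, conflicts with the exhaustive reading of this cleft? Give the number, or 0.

0

Focus of the cleft: "the recording" (the thing). Presupposed background: same agent, recipient, setting (Yusuf / Selin / in the basement).
Exhaustivity: the recording is the only thing satisfying that background.
Every other fact differs from the presupposition on some backgrounded slot, so none challenges the exhaustivity.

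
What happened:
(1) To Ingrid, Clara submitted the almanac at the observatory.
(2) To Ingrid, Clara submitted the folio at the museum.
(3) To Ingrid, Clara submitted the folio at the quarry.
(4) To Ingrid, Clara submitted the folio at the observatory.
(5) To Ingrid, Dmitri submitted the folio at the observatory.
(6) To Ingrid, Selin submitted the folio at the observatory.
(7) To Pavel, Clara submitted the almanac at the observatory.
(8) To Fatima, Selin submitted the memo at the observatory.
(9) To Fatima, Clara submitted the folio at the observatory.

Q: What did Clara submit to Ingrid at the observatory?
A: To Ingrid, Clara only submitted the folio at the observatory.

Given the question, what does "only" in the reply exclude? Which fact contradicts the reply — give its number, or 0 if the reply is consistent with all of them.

1

Answering "What did ...?" puts focus on the thing — here, "the folio".
"Only" then excludes alternative things while the background — same agent, recipient, setting (Clara / Ingrid / at the observatory) — is held fixed.
Fact (1) keeps same agent, recipient, setting (Clara / Ingrid / at the observatory) but has thing = the almanac; that refutes the reply.
(Fact (2) would refute a reading with focus on the setting — but that is not what the question asks.)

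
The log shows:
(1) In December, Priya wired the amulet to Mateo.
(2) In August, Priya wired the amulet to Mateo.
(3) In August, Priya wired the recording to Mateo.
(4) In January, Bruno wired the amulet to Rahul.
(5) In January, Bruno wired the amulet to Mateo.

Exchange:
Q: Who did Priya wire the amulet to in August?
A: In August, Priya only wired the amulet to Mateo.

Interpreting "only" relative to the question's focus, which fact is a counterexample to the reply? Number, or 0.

0

Answering "Who did ... to ...?" puts focus on the recipient — here, "Mateo".
So "only" ranges over recipients; the rest (Priya as agent and the amulet as thing and in August as setting) is presupposed.
No fact keeps Priya as agent and the amulet as thing and in August as setting while changing the recipient; every other fact differs on something backgrounded. The reply stands.
(Fact (3) would refute a reading with focus on the thing — but that is not what the question asks.)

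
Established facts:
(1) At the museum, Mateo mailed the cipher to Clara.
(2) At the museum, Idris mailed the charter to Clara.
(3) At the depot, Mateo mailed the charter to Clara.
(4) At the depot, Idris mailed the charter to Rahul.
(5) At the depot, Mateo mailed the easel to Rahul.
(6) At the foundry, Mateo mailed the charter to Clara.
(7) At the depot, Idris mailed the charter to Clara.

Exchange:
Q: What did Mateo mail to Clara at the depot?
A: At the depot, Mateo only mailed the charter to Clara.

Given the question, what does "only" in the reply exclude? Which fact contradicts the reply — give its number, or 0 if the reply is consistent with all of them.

0

The question "What did ...?" targets the thing, so in the reply the focus falls on "the charter".
"Only" then excludes alternative things while the background — same agent, recipient, setting (Mateo / Clara / at the depot) — is held fixed.
No fact keeps same agent, recipient, setting (Mateo / Clara / at the depot) while changing the thing; every other fact differs on something backgrounded. The reply stands.
(Fact (6) would refute a reading with focus on the setting — but that is not what the question asks.)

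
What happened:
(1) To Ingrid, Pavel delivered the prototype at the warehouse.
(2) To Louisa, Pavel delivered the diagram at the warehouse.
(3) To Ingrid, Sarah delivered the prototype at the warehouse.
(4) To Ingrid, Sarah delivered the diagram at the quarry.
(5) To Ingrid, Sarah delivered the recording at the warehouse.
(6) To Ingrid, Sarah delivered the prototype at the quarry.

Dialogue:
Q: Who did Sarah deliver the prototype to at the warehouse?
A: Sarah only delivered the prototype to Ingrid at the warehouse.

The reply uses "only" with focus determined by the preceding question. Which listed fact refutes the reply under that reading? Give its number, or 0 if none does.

0

Answering "Who did ... to ...?" puts focus on the recipient — here, "Ingrid".
So "only" ranges over recipients; the rest (agent = Sarah, thing = the prototype, setting = at the warehouse) is presupposed.
No listed fact shares that background with another recipient. Nothing contradicts the reply.
(Fact (5) would refute a reading with focus on the thing — but that is not what the question asks.)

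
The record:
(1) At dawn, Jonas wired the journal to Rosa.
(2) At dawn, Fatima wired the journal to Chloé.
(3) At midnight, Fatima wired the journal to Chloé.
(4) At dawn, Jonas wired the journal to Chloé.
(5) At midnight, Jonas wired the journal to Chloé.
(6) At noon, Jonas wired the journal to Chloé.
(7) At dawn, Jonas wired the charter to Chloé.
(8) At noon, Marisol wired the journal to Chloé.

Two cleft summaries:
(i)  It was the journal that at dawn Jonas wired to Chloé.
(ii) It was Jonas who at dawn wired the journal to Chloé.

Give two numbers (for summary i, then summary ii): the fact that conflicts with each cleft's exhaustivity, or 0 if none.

7, 2

(i): focus "the journal". Looking for Jonas as agent and Chloé as recipient and at dawn as setting with some other thing — fact (7) has the charter there. Refuted.
(ii): focus "Jonas". Looking for the journal as thing and Chloé as recipient and at dawn as setting with some other agent — fact (2) has Fatima there. Refuted.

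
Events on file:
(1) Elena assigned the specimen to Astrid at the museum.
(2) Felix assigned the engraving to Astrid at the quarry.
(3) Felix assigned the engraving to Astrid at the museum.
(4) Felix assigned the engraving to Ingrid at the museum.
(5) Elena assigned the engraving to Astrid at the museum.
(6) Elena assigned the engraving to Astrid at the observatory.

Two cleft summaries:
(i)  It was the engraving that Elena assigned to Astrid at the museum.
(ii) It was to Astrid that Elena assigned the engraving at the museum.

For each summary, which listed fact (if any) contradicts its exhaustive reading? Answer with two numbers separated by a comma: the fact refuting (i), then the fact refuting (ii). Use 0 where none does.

1, 0

(i): focus "the engraving". Looking for Elena as agent and Astrid as recipient and at the museum as setting with some other thing — fact (1) has the specimen there. Refuted.
(ii): focus "Astrid". No fact shares Elena as agent and the engraving as thing and at the museum as setting with a different recipient. 0.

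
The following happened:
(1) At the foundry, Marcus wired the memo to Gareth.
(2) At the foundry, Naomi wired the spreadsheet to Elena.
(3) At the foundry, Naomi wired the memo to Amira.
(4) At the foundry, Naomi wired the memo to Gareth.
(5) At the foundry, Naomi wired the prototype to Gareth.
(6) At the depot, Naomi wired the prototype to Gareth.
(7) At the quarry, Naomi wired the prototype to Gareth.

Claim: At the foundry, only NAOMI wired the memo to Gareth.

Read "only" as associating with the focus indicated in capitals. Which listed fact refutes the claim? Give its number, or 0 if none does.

Focus (in capitals) is "Naomi" — the agent. "Only" excludes alternative agents while holding fixed same thing, recipient, setting (the memo / Gareth / at the foundry).
Fact (1) matches on same thing, recipient, setting (the memo / Gareth / at the foundry), but has agent = Marcus instead. That refutes the claim.

1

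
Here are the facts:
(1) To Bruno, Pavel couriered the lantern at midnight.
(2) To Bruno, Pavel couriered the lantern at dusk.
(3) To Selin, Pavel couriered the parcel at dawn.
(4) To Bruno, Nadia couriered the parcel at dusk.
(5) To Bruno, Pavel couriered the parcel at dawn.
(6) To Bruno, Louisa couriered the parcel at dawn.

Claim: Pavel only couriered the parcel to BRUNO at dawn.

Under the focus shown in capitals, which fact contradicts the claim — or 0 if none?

Focus (in capitals) is "Bruno" — the recipient. "Only" excludes alternative recipients while holding fixed agent = Pavel, thing = the parcel, setting = at dawn.
Fact (3) shares the background but differs in recipient (Selin) — a counterexample.

3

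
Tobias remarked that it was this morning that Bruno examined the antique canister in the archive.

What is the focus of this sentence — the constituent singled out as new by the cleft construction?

this morning

In an it-cleft "It was X that/who ...", the clefted constituent X is the focus; the that/who-clause expresses the presupposed open proposition.
Here the focus is "this morning". The backgrounded (presupposed) material includes "Bruno", "the antique canister" and "in the archive".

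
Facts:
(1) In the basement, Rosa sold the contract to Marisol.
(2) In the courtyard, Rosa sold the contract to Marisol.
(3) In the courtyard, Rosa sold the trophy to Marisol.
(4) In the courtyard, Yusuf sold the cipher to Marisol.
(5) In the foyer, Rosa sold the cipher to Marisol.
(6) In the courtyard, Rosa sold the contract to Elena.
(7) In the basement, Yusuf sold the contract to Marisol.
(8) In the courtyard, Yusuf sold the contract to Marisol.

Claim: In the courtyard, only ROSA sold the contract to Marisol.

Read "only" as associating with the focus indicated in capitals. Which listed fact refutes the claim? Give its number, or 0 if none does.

The capitals mark "Rosa" as focus. So "only" rules out other agents, with the rest (same thing, recipient, setting (the contract / Marisol / in the courtyard)) as background.
Fact (8) shares the background but differs in agent (Yusuf) — a counterexample.

8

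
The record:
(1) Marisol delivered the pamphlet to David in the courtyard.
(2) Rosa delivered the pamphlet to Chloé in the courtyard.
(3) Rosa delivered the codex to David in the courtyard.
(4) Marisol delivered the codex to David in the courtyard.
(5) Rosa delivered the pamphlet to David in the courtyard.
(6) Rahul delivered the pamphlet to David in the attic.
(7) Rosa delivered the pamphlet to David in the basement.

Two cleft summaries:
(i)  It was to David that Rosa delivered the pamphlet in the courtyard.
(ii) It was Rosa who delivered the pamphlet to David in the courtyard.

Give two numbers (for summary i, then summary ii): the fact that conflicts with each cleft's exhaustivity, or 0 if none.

2, 1

(i): focus "David". Looking for same agent, thing, setting (Rosa / the pamphlet / in the courtyard) with some other recipient — fact (2) has Chloé there. Refuted.
(ii): focus "Rosa". Looking for same thing, recipient, setting (the pamphlet / David / in the courtyard) with some other agent — fact (1) has Marisol there. Refuted.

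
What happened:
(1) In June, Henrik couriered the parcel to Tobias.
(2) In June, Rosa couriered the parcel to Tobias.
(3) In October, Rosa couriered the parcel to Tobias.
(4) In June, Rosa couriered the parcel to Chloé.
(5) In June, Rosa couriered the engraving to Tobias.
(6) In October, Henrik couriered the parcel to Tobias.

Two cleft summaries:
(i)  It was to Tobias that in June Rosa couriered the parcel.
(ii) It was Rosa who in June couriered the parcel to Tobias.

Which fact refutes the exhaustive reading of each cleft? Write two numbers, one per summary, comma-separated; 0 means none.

(i): focus "Tobias". Looking for Rosa as agent and the parcel as thing and in June as setting with some other recipient — fact (4) has Chloé there. Refuted.
(ii): focus "Rosa". Looking for the parcel as thing and Tobias as recipient and in June as setting with some other agent — fact (1) has Henrik there. Refuted.

4, 1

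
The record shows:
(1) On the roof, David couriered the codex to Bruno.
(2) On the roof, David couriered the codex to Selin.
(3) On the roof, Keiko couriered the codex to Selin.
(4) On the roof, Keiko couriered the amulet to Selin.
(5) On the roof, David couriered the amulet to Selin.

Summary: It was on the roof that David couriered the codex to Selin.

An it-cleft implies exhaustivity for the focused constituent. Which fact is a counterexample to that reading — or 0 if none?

Focus of the cleft: "on the roof" (the setting). Presupposed background: agent = David, thing = the codex, recipient = Selin.
The exhaustive reading says no other setting fits that background.
No listed fact matches the background with a different setting. Exhaustivity holds.

0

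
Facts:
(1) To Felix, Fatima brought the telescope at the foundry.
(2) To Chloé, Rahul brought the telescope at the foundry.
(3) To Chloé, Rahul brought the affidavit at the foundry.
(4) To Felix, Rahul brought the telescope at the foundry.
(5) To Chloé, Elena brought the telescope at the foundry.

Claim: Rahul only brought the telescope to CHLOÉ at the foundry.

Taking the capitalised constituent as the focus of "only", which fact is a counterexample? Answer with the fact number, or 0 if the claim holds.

Focus (in capitals) is "Chloé" — the recipient. "Only" excludes alternative recipients while holding fixed agent = Rahul, thing = the telescope, setting = at the foundry.
Fact (4) shares the background but differs in recipient (Felix) — a counterexample.

4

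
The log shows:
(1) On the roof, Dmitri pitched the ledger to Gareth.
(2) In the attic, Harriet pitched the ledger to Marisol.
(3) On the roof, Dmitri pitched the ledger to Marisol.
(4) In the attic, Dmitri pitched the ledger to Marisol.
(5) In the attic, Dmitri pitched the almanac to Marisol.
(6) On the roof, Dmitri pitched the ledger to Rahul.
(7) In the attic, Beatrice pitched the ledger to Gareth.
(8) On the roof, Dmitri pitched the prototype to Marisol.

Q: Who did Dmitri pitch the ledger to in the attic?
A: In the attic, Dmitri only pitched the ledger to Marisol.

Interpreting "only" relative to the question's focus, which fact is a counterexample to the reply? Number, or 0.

0

The question "Who did ... to ...?" targets the recipient, so in the reply the focus falls on "Marisol".
So "only" ranges over recipients; the rest (same agent, thing, setting (Dmitri / the ledger / in the attic)) is presupposed.
No fact keeps same agent, thing, setting (Dmitri / the ledger / in the attic) while changing the recipient; every other fact differs on something backgrounded. The reply stands.
(Fact (5) would refute a reading with focus on the thing — but that is not what the question asks.)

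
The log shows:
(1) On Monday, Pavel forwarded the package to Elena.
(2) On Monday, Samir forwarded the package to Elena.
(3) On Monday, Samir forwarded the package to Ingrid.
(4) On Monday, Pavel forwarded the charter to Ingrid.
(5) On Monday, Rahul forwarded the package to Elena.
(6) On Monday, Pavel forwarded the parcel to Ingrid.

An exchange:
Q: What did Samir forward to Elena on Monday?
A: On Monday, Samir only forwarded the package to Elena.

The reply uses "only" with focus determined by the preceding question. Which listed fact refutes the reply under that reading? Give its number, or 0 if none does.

The question "What did ...?" targets the thing, so in the reply the focus falls on "the package".
So "only" ranges over things; the rest (same agent, recipient, setting (Samir / Elena / on Monday)) is presupposed.
No fact keeps same agent, recipient, setting (Samir / Elena / on Monday) while changing the thing; every other fact differs on something backgrounded. The reply stands.
(Fact (3) would refute a reading with focus on the recipient — but that is not what the question asks.)

0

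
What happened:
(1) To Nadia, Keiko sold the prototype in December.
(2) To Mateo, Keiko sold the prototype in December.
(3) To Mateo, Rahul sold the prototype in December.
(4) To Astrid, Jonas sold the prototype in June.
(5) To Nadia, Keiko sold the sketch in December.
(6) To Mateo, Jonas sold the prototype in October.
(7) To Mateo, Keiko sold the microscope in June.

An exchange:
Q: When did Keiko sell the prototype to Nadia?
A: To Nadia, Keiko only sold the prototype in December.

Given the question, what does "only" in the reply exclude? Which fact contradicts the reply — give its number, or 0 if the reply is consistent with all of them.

0

Answering "When did ...?" puts focus on the setting — here, "in December".
"Only" then excludes alternative settings while the background — Keiko as agent and the prototype as thing and Nadia as recipient — is held fixed.
No listed fact shares that background with another setting. Nothing contradicts the reply.
(Fact (2) would refute a reading with focus on the recipient — but that is not what the question asks.)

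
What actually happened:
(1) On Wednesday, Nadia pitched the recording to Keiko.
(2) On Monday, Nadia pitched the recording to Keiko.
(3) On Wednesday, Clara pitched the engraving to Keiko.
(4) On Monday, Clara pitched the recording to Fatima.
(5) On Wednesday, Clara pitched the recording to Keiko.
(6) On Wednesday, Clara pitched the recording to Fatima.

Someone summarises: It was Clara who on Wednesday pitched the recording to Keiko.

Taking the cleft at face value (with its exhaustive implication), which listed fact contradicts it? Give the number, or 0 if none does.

1

The cleft puts "Clara" in focus and presupposes the open proposition with same thing, recipient, setting (the recording / Keiko / on Wednesday).
Exhaustivity: Clara is the only agent satisfying that background.
Fact (1) shares the background but with agent = Nadia; exhaustivity is violated.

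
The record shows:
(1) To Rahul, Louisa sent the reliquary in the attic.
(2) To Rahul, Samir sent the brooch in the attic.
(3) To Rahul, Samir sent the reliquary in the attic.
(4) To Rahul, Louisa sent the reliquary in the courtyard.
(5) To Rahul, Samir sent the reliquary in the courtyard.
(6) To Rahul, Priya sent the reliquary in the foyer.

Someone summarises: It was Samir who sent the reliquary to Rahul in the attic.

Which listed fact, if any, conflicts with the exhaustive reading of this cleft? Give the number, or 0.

1

The cleft puts "Samir" in focus and presupposes the open proposition with the reliquary as thing and Rahul as recipient and in the attic as setting.
Exhaustivity: Samir is the only agent satisfying that background.
Fact (1) shares the background but with agent = Louisa; exhaustivity is violated.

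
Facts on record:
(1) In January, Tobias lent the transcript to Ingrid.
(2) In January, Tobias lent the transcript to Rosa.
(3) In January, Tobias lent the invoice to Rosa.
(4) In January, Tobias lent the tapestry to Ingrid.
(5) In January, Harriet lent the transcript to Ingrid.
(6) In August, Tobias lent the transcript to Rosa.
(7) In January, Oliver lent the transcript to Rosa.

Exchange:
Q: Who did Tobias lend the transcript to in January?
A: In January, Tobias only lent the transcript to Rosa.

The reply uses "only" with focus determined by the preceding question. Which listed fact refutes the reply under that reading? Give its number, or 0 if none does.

1

Answering "Who did ... to ...?" puts focus on the recipient — here, "Rosa".
So "only" ranges over recipients; the rest (agent = Tobias, thing = the transcript, setting = in January) is presupposed.
Fact (1) shares the background with a different recipient (Ingrid) — counterexample.
(Fact (3) would refute a reading with focus on the thing — but that is not what the question asks.)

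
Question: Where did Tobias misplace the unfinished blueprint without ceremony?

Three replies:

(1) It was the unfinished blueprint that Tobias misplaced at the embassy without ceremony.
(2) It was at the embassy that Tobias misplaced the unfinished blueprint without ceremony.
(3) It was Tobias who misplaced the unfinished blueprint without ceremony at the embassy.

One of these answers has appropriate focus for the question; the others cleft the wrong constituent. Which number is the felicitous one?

2

The question word "where" targets the location.
Option (1) clefts "the unfinished blueprint" — the direct object, not what was asked.
Option (2) clefts "at the embassy" — that matches what the question asks about.
Option (3) clefts "Tobias" — the subject (agent), not what was asked.
So the congruent reply is (2).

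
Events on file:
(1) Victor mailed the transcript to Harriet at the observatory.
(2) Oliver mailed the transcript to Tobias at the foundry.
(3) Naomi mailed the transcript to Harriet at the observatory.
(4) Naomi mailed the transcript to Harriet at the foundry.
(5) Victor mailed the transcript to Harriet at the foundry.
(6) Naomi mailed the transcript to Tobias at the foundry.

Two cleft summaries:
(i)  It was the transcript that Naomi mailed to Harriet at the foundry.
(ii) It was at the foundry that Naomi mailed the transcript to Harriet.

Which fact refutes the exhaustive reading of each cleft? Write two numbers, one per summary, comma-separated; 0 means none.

Summary (i) focuses "the transcript" (the thing); background agent = Naomi, recipient = Harriet, setting = at the foundry. No fact matches that background with a different thing, so 0.
Summary (ii) focuses "at the foundry" (the setting); background agent = Naomi, thing = the transcript, recipient = Harriet. Fact (3) matches that background with setting = at the observatory — refutes (ii).

0, 3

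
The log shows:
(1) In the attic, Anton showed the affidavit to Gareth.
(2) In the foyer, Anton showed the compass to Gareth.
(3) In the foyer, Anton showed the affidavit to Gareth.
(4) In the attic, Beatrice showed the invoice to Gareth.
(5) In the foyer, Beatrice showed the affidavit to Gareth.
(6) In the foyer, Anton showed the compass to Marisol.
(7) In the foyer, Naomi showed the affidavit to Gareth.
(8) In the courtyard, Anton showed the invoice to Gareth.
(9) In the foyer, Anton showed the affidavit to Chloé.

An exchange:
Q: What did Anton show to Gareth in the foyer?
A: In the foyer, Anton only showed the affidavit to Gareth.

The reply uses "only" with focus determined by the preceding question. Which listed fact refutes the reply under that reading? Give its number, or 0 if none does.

2

The question "What did ...?" targets the thing, so in the reply the focus falls on "the affidavit".
So "only" ranges over things; the rest (Anton as agent and Gareth as recipient and in the foyer as setting) is presupposed.
Fact (2) shares the background with a different thing (the compass) — counterexample.
(Fact (1) would refute a reading with focus on the setting — but that is not what the question asks.)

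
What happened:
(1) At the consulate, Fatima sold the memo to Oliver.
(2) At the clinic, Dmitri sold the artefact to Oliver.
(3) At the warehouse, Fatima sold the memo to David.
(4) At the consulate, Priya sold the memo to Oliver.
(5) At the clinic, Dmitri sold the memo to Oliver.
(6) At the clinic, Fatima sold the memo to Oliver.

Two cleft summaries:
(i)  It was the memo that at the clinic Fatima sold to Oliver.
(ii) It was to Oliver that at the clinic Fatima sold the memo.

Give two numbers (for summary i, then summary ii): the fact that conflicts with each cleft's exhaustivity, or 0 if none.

(i): focus "the memo". No fact shares Fatima as agent and Oliver as recipient and at the clinic as setting with a different thing. 0.
(ii): focus "Oliver". No fact shares Fatima as agent and the memo as thing and at the clinic as setting with a different recipient. 0.

0, 0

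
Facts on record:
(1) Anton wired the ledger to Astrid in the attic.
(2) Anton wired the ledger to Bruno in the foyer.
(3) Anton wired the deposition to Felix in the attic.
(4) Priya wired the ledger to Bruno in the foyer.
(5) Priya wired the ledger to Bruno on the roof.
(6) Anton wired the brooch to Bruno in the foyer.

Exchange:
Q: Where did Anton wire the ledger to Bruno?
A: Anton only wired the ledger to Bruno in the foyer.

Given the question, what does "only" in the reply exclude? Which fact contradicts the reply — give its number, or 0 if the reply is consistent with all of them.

0

Answering "Where did ...?" puts focus on the setting — here, "in the foyer".
"Only" then excludes alternative settings while the background — same agent, thing, recipient (Anton / the ledger / Bruno) — is held fixed.
No fact keeps same agent, thing, recipient (Anton / the ledger / Bruno) while changing the setting; every other fact differs on something backgrounded. The reply stands.
(Fact (6) would refute a reading with focus on the thing — but that is not what the question asks.)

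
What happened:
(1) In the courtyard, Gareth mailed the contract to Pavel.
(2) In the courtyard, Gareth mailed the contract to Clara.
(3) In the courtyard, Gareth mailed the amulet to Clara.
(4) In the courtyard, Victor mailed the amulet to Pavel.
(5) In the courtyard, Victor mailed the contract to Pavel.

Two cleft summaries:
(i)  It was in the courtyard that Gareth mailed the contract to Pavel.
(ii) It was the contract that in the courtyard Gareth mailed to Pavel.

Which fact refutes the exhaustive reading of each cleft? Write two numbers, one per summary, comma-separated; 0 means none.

Summary (i) focuses "in the courtyard" (the setting); background agent = Gareth, thing = the contract, recipient = Pavel. No fact matches that background with a different setting, so 0.
Summary (ii) focuses "the contract" (the thing); background agent = Gareth, recipient = Pavel, setting = in the courtyard. No fact matches that background with a different thing, so 0.

0, 0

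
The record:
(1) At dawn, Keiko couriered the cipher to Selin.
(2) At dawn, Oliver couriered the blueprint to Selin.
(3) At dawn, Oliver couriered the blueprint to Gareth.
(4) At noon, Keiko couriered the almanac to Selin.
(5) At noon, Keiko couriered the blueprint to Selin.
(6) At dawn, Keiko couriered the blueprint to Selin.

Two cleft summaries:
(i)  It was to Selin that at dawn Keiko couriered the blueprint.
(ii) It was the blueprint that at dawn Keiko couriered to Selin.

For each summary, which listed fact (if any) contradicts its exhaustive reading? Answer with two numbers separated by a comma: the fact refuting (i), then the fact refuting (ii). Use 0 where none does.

0, 1

Summary (i) focuses "Selin" (the recipient); background Keiko as agent and the blueprint as thing and at dawn as setting. No fact matches that background with a different recipient, so 0.
Summary (ii) focuses "the blueprint" (the thing); background Keiko as agent and Selin as recipient and at dawn as setting. Fact (1) matches that background with thing = the cipher — refutes (ii).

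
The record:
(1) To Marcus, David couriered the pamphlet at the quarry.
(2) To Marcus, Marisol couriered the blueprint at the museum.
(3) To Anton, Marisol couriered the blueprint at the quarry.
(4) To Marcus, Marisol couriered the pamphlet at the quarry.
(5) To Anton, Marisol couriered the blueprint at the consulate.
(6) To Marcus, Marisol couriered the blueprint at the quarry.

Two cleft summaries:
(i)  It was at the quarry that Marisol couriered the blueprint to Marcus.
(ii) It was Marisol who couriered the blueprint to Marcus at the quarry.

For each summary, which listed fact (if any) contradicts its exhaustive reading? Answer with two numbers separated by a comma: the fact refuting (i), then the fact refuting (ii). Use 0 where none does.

2, 0

Summary (i) focuses "at the quarry" (the setting); background agent = Marisol, thing = the blueprint, recipient = Marcus. Fact (2) matches that background with setting = at the museum — refutes (i).
Summary (ii) focuses "Marisol" (the agent); background thing = the blueprint, recipient = Marcus, setting = at the quarry. No fact matches that background with a different agent, so 0.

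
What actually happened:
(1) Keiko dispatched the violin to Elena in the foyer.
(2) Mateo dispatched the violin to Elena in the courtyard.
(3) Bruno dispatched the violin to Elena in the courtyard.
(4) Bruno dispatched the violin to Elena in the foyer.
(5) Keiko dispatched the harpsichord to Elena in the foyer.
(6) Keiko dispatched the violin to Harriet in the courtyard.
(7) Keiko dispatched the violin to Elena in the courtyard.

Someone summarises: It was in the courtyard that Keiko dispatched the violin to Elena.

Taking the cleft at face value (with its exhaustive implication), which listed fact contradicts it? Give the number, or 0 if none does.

1

Focus of the cleft: "in the courtyard" (the setting). Presupposed background: same agent, thing, recipient (Keiko / the violin / Elena).
Exhaustivity: in the courtyard is the only setting satisfying that background.
But fact (1) also has same agent, thing, recipient (Keiko / the violin / Elena), with setting = in the foyer — so the exhaustive reading fails.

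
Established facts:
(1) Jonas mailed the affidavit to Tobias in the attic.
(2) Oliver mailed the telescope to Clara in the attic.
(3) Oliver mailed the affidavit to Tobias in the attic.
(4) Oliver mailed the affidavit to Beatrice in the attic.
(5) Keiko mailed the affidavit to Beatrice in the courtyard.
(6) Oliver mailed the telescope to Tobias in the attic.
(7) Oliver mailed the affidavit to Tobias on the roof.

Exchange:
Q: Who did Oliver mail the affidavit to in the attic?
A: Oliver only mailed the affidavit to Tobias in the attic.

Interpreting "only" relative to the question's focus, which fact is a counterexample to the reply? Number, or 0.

The question "Who did ... to ...?" targets the recipient, so in the reply the focus falls on "Tobias".
So "only" ranges over recipients; the rest (same agent, thing, setting (Oliver / the affidavit / in the attic)) is presupposed.
Fact (4) shares the background with a different recipient (Beatrice) — counterexample.
(Fact (6) would refute a reading with focus on the thing — but that is not what the question asks.)

4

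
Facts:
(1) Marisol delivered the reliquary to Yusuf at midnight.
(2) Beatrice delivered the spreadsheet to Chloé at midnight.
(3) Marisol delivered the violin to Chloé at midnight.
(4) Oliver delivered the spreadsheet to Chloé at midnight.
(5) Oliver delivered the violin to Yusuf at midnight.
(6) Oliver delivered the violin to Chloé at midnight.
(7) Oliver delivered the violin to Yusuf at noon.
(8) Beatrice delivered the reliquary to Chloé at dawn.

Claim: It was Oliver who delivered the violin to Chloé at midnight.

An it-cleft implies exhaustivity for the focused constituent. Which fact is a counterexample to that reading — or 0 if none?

3

Focus of the cleft: "Oliver" (the agent). Presupposed background: the violin as thing and Chloé as recipient and at midnight as setting.
Exhaustivity: Oliver is the only agent satisfying that background.
Fact (3) shares the background but with agent = Marisol; exhaustivity is violated.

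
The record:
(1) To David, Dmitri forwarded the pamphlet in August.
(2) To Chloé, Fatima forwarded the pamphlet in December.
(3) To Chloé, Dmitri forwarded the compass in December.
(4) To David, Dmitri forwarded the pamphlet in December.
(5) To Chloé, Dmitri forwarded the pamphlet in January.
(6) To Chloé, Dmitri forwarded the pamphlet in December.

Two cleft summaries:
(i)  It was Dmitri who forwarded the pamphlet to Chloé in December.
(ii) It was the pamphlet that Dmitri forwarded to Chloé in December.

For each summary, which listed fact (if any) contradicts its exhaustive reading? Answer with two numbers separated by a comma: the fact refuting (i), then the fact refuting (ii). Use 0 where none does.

2, 3

Summary (i) focuses "Dmitri" (the agent); background thing = the pamphlet, recipient = Chloé, setting = in December. Fact (2) matches that background with agent = Fatima — refutes (i).
Summary (ii) focuses "the pamphlet" (the thing); background agent = Dmitri, recipient = Chloé, setting = in December. Fact (3) matches that background with thing = the compass — refutes (ii).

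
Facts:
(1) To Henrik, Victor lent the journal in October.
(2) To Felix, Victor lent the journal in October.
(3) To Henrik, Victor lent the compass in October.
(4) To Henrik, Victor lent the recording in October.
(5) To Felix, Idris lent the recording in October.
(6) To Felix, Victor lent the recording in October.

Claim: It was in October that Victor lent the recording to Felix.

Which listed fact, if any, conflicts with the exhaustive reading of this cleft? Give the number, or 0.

The cleft puts "in October" in focus and presupposes the open proposition with agent = Victor, thing = the recording, recipient = Felix.
Exhaustivity: in October is the only setting satisfying that background.
No listed fact matches the background with a different setting. Exhaustivity holds.

0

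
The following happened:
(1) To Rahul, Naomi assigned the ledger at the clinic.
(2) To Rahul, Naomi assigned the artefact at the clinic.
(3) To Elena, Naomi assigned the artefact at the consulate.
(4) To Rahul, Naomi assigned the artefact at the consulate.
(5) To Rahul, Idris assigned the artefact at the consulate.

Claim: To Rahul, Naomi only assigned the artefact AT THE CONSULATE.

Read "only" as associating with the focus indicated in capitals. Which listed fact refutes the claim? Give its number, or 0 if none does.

The capitals mark "at the consulate" as focus. So "only" rules out other settings, with the rest (same agent, thing, recipient (Naomi / the artefact / Rahul)) as background.
Fact (2) shares the background but differs in setting (at the clinic) — a counterexample.

2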